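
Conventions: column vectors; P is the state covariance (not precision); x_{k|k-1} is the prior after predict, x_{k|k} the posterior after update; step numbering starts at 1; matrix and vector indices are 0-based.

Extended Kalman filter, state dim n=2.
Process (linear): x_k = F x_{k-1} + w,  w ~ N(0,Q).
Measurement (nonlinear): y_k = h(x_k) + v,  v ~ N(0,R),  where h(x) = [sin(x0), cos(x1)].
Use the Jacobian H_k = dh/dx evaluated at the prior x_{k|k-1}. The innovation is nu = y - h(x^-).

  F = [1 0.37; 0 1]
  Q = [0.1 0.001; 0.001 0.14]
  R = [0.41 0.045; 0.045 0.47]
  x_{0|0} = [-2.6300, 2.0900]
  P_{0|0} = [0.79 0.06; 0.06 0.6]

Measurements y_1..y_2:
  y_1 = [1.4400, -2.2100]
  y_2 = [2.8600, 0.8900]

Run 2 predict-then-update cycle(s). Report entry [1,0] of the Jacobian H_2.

step 1: x^-=[-1.8567, 2.0900]  P^-=[1.0165 0.2830; 0.2830 0.7400]  H_jac=[-0.2820 0.0000; 0.0000 -0.8682]  S=[0.4909 0.1143; 0.1143 1.0278]  K=[-0.5424 -0.1787; -0.0175 -0.6231]  nu=[2.3994, -1.7138]  x^+=[-2.8519, 3.1160]  P^+=[0.8171 0.1249; 0.1249 0.3382]
step 2: x^-=[-1.6990, 3.1160]  P^-=[1.0558 0.2510; 0.2510 0.4782]  H_jac=[-0.1279 0.0000; 0.0000 -0.0256]  S=[0.4273 0.0458; 0.0458 0.4703]  K=[-0.3178 0.0173; -0.0731 -0.0189]  nu=[3.8518, 1.8897]  x^+=[-2.8906, 2.7986]  P^+=[1.0130 0.2410; 0.2410 0.4757]

H_jac[1,0] = 0.0000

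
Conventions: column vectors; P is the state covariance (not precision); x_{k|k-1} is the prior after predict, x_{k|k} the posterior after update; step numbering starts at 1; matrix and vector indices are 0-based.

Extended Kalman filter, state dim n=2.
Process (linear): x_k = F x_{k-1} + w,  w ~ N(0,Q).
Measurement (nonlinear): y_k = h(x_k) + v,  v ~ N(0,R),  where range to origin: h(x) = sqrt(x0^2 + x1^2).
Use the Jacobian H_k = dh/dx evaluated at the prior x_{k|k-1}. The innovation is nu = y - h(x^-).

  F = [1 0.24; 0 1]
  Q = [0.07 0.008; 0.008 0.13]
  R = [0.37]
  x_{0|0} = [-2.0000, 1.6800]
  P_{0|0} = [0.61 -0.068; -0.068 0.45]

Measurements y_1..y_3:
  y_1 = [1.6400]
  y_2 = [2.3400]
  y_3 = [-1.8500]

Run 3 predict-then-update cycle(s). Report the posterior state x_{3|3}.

x_post = [-1.2796, -0.2816]

step 1: x^-=[-1.5968, 1.6800]  P^-=[0.6733 0.0480; 0.0480 0.5800]  H_jac=[-0.6889 0.7248]  S=[0.9463]  K=[-0.4534; 0.4093]  nu=[-0.6778]  x^+=[-1.2895, 1.4026]  P^+=[0.4788 0.2236; 0.2236 0.4215]
step 2: x^-=[-0.9529, 1.4026]  P^-=[0.6804 0.3328; 0.3328 0.5515]  H_jac=[-0.5620 0.8272]  S=[0.6528]  K=[-0.1640; 0.4123]  nu=[0.6444]  x^+=[-1.0586, 1.6683]  P^+=[0.6628 0.3769; 0.3769 0.4405]
step 3: x^-=[-0.6582, 1.6683]  P^-=[0.9391 0.4906; 0.4906 0.5705]  H_jac=[-0.3670 0.9302]  S=[0.6551]  K=[0.1706; 0.5352]  nu=[-3.6434]  x^+=[-1.2796, -0.2816]  P^+=[0.9200 0.4308; 0.4308 0.3829]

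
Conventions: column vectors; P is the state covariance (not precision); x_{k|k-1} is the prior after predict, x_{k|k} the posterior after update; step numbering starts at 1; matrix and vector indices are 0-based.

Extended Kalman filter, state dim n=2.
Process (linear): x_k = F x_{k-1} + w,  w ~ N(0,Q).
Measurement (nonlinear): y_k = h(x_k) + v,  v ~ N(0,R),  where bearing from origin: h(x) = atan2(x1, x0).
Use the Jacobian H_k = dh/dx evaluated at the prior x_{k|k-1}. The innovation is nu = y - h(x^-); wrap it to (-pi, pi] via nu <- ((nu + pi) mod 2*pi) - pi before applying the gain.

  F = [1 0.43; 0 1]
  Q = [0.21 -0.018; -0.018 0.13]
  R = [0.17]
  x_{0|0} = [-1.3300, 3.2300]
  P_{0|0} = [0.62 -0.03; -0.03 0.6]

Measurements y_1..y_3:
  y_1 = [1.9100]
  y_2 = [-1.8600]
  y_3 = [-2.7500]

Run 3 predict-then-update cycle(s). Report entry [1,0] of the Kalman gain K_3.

K[1,0] = 0.3481

step 1: x^-=[0.0589, 3.2300]  P^-=[0.9151 0.2100; 0.2100 0.7300]  H_jac=[-0.3095 0.0056]  S=[0.2569]  K=[-1.0977; -0.2369]  nu=[0.3574]  x^+=[-0.3334, 3.1453]  P^+=[0.6055 0.1432; 0.1432 0.7156]
step 2: x^-=[1.0190, 3.1453]  P^-=[1.0710 0.4329; 0.4329 0.8456]  H_jac=[-0.2877 0.0932]  S=[0.2428]  K=[-1.1030; -0.1883]  nu=[-3.1175]  x^+=[4.4577, 3.7325]  P^+=[0.7756 0.3824; 0.3824 0.8370]
step 3: x^-=[6.0626, 3.7325]  P^-=[1.4693 0.7243; 0.7243 0.9670]  H_jac=[-0.0736 0.1196]  S=[0.1790]  K=[-0.1204; 0.3481]  nu=[2.9813]  x^+=[5.7037, 4.7702]  P^+=[1.4667 0.7318; 0.7318 0.9453]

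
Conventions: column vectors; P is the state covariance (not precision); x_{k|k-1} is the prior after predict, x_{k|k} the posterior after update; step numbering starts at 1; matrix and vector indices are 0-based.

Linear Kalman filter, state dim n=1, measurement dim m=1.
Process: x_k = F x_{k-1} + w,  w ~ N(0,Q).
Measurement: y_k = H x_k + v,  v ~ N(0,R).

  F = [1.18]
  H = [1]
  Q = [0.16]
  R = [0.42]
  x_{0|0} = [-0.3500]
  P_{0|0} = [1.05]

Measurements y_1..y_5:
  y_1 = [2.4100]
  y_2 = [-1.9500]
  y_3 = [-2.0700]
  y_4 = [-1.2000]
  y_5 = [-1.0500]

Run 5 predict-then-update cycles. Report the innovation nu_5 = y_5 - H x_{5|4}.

step 1: x^-=[-0.4130]  P^-=[1.6220]  S=[2.0420]  K=[0.7943]  nu=[2.8230]  x^+=[1.8294]  P^+=[0.3336]
step 2: x^-=[2.1587]  P^-=[0.6245]  S=[1.0445]  K=[0.5979]  nu=[-4.1087]  x^+=[-0.2979]  P^+=[0.2511]
step 3: x^-=[-0.3516]  P^-=[0.5097]  S=[0.9297]  K=[0.5482]  nu=[-1.7184]  x^+=[-1.2936]  P^+=[0.2303]
step 4: x^-=[-1.5265]  P^-=[0.4806]  S=[0.9006]  K=[0.5336]  nu=[0.3265]  x^+=[-1.3523]  P^+=[0.2241]
step 5: x^-=[-1.5957]  P^-=[0.4721]  S=[0.8921]  K=[0.5292]  nu=[0.5457]  x^+=[-1.3069]  P^+=[0.2223]

innov = [0.5457]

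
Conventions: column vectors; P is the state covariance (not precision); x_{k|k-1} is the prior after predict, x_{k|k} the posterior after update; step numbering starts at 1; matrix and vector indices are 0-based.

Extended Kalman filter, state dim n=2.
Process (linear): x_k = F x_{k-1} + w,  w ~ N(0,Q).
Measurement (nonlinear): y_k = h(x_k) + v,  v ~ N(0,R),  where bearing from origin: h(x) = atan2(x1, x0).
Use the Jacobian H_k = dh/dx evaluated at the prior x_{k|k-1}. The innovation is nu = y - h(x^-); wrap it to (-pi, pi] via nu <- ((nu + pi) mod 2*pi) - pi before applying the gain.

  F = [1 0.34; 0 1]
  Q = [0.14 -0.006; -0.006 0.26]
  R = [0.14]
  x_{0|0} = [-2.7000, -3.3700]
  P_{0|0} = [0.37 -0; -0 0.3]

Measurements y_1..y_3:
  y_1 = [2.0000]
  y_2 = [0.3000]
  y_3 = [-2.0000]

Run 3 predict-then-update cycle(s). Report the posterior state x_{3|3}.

step 1: x^-=[-3.8458, -3.3700]  P^-=[0.5447 0.0960; 0.0960 0.5600]  H_jac=[0.1289 -0.1471]  S=[0.1575]  K=[0.3560; -0.4443]  nu=[-1.8611]  x^+=[-4.5084, -2.5430]  P^+=[0.5247 0.1209; 0.1209 0.5289]
step 2: x^-=[-5.3730, -2.5430]  P^-=[0.8081 0.2947; 0.2947 0.7889]  H_jac=[0.0720 -0.1521]  S=[0.1560]  K=[0.0855; -0.6331]  nu=[2.9995]  x^+=[-5.1166, -4.4420]  P^+=[0.8069 0.3032; 0.3032 0.7264]
step 3: x^-=[-6.6268, -4.4420]  P^-=[1.2371 0.5442; 0.5442 0.9864]  H_jac=[0.0698 -0.1041]  S=[0.1488]  K=[0.1994; -0.4349]  nu=[0.5511]  x^+=[-6.5169, -4.6816]  P^+=[1.2312 0.5571; 0.5571 0.9582]

x_post = [-6.5169, -4.6816]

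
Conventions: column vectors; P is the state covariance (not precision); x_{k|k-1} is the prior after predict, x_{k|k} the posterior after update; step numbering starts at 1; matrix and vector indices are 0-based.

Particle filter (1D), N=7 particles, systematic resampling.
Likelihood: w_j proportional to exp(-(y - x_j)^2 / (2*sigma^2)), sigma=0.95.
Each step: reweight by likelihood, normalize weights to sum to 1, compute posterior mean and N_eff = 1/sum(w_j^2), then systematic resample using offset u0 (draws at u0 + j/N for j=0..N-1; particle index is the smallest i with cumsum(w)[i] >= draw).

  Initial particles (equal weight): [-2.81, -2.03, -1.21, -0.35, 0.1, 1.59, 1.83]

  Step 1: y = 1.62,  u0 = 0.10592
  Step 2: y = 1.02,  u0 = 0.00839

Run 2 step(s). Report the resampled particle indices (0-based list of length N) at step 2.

resampled_idx = [0, 1, 2, 2, 3, 4, 5]

step 1: w=[0.0000, 0.0003, 0.0050, 0.0489, 0.1167, 0.4195, 0.4096]  mean=1.4047  Neff=2.7790  idx=[4, 5, 5, 5, 6, 6, 6]
step 2: w=[0.1199, 0.1601, 0.1601, 0.1601, 0.1333, 0.1333, 0.1333]  mean=1.5073  Neff=6.9180  idx=[0, 1, 2, 2, 3, 4, 5]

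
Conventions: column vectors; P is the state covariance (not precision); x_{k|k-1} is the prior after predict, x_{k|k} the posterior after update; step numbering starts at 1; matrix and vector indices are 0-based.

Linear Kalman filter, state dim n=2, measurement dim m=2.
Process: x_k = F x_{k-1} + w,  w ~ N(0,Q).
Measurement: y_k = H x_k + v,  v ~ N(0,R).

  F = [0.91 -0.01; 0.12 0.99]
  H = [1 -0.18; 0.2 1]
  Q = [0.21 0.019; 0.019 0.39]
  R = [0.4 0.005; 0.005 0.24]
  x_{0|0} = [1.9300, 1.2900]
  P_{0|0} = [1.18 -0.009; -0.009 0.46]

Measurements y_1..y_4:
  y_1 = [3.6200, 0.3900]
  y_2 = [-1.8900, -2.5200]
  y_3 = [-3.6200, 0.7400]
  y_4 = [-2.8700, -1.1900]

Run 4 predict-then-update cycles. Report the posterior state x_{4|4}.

x_post = [-2.2258, -0.4164]

step 1: x^-=[1.7434, 1.5087]  P^-=[1.1874 0.1352; 0.1352 0.8557]  S=[1.5664 0.2188; 0.2188 1.1973]  K=[0.7173 0.1802; -0.1180 0.7589]  nu=[2.1482, -1.4674]  x^+=[3.0199, 0.1417]  P^+=[0.2860 -0.0104; -0.0104 0.1836]
step 2: x^-=[2.7467, 0.5026]  P^-=[0.4470 0.0391; 0.0391 0.5716]  S=[0.8515 0.0292; 0.0292 0.8451]  K=[0.5121 0.1343; -0.0986 0.6890]  nu=[-4.5462, -3.5720]  x^+=[-0.0614, -1.5105]  P^+=[0.2044 -0.0061; -0.0061 0.1661]
step 3: x^-=[-0.0408, -1.5027]  P^-=[0.3794 0.0342; 0.0342 0.5543]  S=[0.7851 0.0141; 0.0141 0.8231]  K=[0.4732 0.1256; -0.0958 0.6833]  nu=[-3.8497, 2.2509]  x^+=[-1.5796, 0.4041]  P^+=[0.1890 -0.0053; -0.0053 0.1646]
step 4: x^-=[-1.4415, 0.2105]  P^-=[0.3666 0.0333; 0.0333 0.5528]  S=[0.7725 0.0109; 0.0109 0.8207]  K=[0.4650 0.1237; -0.0954 0.6829]  nu=[-1.3906, -1.1122]  x^+=[-2.2258, -0.4164]  P^+=[0.1857 -0.0051; -0.0051 0.1644]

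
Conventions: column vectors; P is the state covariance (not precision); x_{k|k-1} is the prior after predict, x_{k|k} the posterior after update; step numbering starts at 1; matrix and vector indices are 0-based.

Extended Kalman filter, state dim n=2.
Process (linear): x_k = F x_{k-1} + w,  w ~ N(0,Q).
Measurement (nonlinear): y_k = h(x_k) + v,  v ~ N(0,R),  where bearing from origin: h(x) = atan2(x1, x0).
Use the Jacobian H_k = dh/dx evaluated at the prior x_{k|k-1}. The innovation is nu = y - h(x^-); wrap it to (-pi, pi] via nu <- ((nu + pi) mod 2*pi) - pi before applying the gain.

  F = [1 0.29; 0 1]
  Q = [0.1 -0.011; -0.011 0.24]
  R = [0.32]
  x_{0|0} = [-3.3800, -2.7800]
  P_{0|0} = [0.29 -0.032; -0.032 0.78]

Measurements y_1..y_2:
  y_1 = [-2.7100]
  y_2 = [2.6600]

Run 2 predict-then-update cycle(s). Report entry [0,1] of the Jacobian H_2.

step 1: x^-=[-4.1862, -2.7800]  P^-=[0.4370 0.1832; 0.1832 1.0200]  H_jac=[0.1101 -0.1658]  S=[0.3466]  K=[0.0512; -0.4296]  nu=[-0.1546]  x^+=[-4.1941, -2.7136]  P^+=[0.4361 0.1908; 0.1908 0.9560]
step 2: x^-=[-4.9811, -2.7136]  P^-=[0.7272 0.4571; 0.4571 1.1960]  H_jac=[0.0843 -0.1548]  S=[0.3419]  K=[-0.0276; -0.4288]  nu=[-0.9804]  x^+=[-4.9540, -2.2932]  P^+=[0.7269 0.4530; 0.4530 1.1332]

H_jac[0,1] = -0.1548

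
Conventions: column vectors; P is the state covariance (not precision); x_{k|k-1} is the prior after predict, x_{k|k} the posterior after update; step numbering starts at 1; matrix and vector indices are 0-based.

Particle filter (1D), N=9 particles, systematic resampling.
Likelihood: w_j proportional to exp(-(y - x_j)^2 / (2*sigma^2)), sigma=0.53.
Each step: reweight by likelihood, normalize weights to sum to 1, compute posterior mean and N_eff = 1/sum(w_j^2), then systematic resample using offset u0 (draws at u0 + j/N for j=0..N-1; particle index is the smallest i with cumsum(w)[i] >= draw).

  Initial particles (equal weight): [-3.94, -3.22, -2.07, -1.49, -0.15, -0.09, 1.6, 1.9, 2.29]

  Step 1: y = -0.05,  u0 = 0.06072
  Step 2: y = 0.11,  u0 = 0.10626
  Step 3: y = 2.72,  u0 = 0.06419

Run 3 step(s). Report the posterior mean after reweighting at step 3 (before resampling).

post_mean = -0.1029

step 1: w=[0.0000, 0.0000, 0.0003, 0.0124, 0.4877, 0.4951, 0.0039, 0.0006, 0.0000]  mean=-0.1295  Neff=2.0699  idx=[4, 4, 4, 4, 5, 5, 5, 5, 5]
step 2: w=[0.1081, 0.1081, 0.1081, 0.1081, 0.1135, 0.1135, 0.1135, 0.1135, 0.1135]  mean=-0.1159  Neff=8.9947  idx=[0, 2, 3, 4, 5, 6, 6, 7, 8]
step 3: w=[0.0714, 0.0714, 0.0714, 0.1310, 0.1310, 0.1310, 0.1310, 0.1310, 0.1310]  mean=-0.1029  Neff=8.4597  idx=[0, 2, 3, 4, 5, 6, 6, 7, 8]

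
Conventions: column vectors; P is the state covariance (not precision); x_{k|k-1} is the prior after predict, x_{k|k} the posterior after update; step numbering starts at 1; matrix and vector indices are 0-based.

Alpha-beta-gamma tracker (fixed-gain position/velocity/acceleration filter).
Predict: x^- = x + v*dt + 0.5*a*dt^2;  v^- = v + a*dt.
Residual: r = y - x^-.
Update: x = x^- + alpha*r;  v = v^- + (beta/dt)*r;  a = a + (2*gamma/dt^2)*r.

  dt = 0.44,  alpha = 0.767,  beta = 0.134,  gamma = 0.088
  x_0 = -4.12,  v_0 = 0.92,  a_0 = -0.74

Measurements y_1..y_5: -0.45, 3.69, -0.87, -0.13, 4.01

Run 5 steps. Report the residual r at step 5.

step 1: x_pred=-3.7868  r=3.3368  x^+=-1.2275  v^+=1.6106  a^+=2.2935
step 2: x_pred=-0.2968  r=3.9868  x^+=2.7611  v^+=3.8339  a^+=5.9178
step 3: x_pred=5.0208  r=-5.8908  x^+=0.5026  v^+=4.6437  a^+=0.5625
step 4: x_pred=2.6003  r=-2.7303  x^+=0.5062  v^+=4.0598  a^+=-1.9195
step 5: x_pred=2.1066  r=1.9034  x^+=3.5665  v^+=3.7948  a^+=-0.1892

resid = 1.9034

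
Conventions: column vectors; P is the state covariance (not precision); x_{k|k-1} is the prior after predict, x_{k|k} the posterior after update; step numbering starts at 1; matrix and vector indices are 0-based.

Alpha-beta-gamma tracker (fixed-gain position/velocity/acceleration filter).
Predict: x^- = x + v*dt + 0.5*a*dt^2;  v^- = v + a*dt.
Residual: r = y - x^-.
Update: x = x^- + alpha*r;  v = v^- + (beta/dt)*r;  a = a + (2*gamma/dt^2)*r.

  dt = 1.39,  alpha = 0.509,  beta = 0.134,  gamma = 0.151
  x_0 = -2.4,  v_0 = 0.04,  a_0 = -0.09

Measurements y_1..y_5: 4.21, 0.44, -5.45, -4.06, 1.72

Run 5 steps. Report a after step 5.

a_post = -0.8325

step 1: x_pred=-2.4313  r=6.6413  x^+=0.9491  v^+=0.5551  a^+=0.9481
step 2: x_pred=2.6366  r=-2.1966  x^+=1.5186  v^+=1.6612  a^+=0.6047
step 3: x_pred=4.4119  r=-9.8619  x^+=-0.6078  v^+=1.5511  a^+=-0.9367
step 4: x_pred=0.6433  r=-4.7033  x^+=-1.7507  v^+=-0.2044  a^+=-1.6719
step 5: x_pred=-3.6499  r=5.3699  x^+=-0.9166  v^+=-2.0106  a^+=-0.8325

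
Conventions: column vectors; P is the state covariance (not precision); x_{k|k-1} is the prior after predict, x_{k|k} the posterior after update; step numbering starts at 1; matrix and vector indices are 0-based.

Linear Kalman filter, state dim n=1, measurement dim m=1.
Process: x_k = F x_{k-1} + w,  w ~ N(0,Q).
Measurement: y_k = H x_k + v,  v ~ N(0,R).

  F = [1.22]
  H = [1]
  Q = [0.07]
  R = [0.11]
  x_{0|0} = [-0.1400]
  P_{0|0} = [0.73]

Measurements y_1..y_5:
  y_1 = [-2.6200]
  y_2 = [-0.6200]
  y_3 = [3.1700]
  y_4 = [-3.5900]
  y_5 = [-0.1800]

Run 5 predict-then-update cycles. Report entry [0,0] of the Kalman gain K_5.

K[0,0] = 0.6068

step 1: x^-=[-0.1708]  P^-=[1.1565]  S=[1.2665]  K=[0.9131]  nu=[-2.4492]  x^+=[-2.4073]  P^+=[0.1004]
step 2: x^-=[-2.9369]  P^-=[0.2195]  S=[0.3295]  K=[0.6662]  nu=[2.3169]  x^+=[-1.3935]  P^+=[0.0733]
step 3: x^-=[-1.7000]  P^-=[0.1791]  S=[0.2891]  K=[0.6195]  nu=[4.8700]  x^+=[1.3168]  P^+=[0.0681]
step 4: x^-=[1.6065]  P^-=[0.1714]  S=[0.2814]  K=[0.6091]  nu=[-5.1965]  x^+=[-1.5588]  P^+=[0.0670]
step 5: x^-=[-1.9018]  P^-=[0.1697]  S=[0.2797]  K=[0.6068]  nu=[1.7218]  x^+=[-0.8571]  P^+=[0.0667]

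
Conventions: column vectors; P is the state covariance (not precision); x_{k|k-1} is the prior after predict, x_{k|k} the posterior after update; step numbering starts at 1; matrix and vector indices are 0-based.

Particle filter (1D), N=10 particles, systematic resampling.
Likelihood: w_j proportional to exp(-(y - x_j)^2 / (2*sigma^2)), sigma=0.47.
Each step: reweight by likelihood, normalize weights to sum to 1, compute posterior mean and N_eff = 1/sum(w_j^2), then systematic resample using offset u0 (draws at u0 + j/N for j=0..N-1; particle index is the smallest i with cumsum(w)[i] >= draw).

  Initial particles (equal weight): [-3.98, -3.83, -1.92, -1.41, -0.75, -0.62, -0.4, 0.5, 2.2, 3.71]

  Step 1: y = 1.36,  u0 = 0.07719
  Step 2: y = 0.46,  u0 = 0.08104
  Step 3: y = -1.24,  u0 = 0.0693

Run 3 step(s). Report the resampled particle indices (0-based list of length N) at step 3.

step 1: w=[0.0000, 0.0000, 0.0000, 0.0000, 0.0001, 0.0004, 0.0023, 0.4794, 0.5178, 0.0000]  mean=1.3777  Neff=2.0082  idx=[7, 7, 7, 7, 7, 8, 8, 8, 8, 8]
step 2: w=[0.1998, 0.1998, 0.1998, 0.1998, 0.1998, 0.0002, 0.0002, 0.0002, 0.0002, 0.0002]  mean=0.5018  Neff=5.0106  idx=[0, 0, 1, 1, 2, 2, 3, 3, 4, 4]
step 3: w=[0.1000, 0.1000, 0.1000, 0.1000, 0.1000, 0.1000, 0.1000, 0.1000, 0.1000, 0.1000]  mean=0.5000  Neff=10.0000  idx=[0, 1, 2, 3, 4, 5, 6, 7, 8, 9]

resampled_idx = [0, 1, 2, 3, 4, 5, 6, 7, 8, 9]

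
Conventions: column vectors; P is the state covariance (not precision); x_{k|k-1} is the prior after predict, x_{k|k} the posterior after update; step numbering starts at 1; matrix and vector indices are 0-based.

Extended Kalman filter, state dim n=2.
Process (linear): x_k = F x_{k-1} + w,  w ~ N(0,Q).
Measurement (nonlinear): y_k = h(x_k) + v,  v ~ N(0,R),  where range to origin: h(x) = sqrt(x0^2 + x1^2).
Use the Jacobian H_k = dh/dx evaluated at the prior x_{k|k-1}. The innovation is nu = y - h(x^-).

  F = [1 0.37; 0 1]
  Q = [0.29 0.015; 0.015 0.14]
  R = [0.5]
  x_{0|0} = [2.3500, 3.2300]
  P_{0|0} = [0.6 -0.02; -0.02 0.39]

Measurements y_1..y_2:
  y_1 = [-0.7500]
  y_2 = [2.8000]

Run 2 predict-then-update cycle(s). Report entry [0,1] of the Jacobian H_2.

step 1: x^-=[3.5451, 3.2300]  P^-=[0.9286 0.1393; 0.1393 0.5300]  H_jac=[0.7392 0.6735]  S=[1.3865]  K=[0.5627; 0.3317]  nu=[-5.5459]  x^+=[0.4242, 1.3903]  P^+=[0.4895 -0.1195; -0.1195 0.3774]
step 2: x^-=[0.9387, 1.3903]  P^-=[0.7428 0.0351; 0.0351 0.5174]  H_jac=[0.5595 0.8288]  S=[1.1206]  K=[0.3969; 0.4003]  nu=[1.1225]  x^+=[1.3841, 1.8396]  P^+=[0.5663 -0.1429; -0.1429 0.3379]

H_jac[0,1] = 0.8288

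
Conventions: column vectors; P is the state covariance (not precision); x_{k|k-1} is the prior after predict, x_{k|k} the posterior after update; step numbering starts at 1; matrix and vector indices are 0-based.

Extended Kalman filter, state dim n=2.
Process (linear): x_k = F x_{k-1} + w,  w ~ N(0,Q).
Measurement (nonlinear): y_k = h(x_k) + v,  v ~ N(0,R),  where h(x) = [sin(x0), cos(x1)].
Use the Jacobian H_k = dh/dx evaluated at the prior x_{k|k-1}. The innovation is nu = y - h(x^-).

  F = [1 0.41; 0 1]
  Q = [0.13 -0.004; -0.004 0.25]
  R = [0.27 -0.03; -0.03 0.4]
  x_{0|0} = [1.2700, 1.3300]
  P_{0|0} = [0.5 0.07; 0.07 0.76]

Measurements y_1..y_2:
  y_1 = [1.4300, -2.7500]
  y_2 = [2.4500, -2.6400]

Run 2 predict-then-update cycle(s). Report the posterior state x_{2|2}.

step 1: x^-=[1.8153, 1.3300]  P^-=[0.8152 0.3776; 0.3776 1.0100]  H_jac=[-0.2421 0.0000; 0.0000 -0.9711]  S=[0.3178 0.0588; 0.0588 1.3526]  K=[-0.5755 -0.2461; -0.1548 -0.7185]  nu=[0.4597, -2.9885]  x^+=[2.2862, 3.4059]  P^+=[0.6113 0.0836; 0.0836 0.2911]
step 2: x^-=[3.6827, 3.4059]  P^-=[0.8588 0.1990; 0.1990 0.5411]  H_jac=[-0.8571 0.0000; 0.0000 0.2613]  S=[0.9010 -0.0746; -0.0746 0.4369]  K=[-0.8188 -0.0207; -0.1648 0.2955]  nu=[2.9651, -1.6747]  x^+=[1.2897, 2.4224]  P^+=[0.2572 0.0623; 0.0623 0.4713]

x_post = [1.2897, 2.4224]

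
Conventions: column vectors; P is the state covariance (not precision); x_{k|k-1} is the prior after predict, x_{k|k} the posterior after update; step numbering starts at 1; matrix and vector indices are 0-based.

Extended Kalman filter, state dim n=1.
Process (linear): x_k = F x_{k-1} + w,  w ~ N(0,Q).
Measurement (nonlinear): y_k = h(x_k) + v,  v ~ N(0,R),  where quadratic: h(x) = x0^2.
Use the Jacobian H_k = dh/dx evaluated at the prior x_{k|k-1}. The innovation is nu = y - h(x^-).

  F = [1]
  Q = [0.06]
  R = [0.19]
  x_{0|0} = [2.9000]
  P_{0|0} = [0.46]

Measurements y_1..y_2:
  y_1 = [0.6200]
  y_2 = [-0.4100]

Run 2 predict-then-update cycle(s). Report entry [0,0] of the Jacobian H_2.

step 1: x^-=[2.9000]  P^-=[0.5200]  H_jac=[5.8000]  S=[17.6828]  K=[0.1706]  nu=[-7.7900]  x^+=[1.5713]  P^+=[0.0056]
step 2: x^-=[1.5713]  P^-=[0.0656]  H_jac=[3.1427]  S=[0.8378]  K=[0.2460]  nu=[-2.8791]  x^+=[0.8630]  P^+=[0.0149]

H_jac[0,0] = 3.1427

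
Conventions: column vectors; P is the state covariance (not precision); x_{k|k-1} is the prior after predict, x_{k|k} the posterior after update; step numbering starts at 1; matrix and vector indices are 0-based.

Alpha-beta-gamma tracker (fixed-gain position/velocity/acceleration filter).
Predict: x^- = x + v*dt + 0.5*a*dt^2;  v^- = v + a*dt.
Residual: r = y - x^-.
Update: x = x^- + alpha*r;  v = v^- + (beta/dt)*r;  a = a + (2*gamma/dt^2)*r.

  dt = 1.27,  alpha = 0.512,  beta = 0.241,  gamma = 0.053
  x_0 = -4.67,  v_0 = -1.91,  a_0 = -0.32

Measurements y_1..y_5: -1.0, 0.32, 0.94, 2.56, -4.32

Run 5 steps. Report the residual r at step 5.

step 1: x_pred=-7.3538  r=6.3538  x^+=-4.1006  v^+=-1.1107  a^+=0.0976
step 2: x_pred=-5.4325  r=5.7525  x^+=-2.4872  v^+=0.1048  a^+=0.4756
step 3: x_pred=-1.9705  r=2.9105  x^+=-0.4803  v^+=1.2612  a^+=0.6669
step 4: x_pred=1.6592  r=0.9008  x^+=2.1204  v^+=2.2791  a^+=0.7261
step 5: x_pred=5.6005  r=-9.9205  x^+=0.5212  v^+=1.3187  a^+=0.0741

resid = -9.9205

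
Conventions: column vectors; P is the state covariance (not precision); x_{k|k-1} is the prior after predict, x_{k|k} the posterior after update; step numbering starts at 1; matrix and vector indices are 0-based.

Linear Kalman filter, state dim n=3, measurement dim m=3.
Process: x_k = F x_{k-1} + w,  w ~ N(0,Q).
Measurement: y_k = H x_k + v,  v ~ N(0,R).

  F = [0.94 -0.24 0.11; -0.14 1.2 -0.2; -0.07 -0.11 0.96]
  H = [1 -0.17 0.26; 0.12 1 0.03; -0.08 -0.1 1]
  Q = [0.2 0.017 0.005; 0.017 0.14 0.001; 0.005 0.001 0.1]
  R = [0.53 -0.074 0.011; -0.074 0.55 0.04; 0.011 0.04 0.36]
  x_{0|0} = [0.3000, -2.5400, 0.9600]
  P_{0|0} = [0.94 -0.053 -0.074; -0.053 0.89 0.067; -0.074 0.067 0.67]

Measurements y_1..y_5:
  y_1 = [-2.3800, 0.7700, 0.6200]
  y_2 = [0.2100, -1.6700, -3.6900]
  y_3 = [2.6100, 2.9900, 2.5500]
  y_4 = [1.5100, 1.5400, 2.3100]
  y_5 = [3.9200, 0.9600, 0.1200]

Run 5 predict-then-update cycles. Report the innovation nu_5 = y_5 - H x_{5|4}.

innov = [2.8381, 0.4537, -0.7026]

step 1: x^-=[0.9972, -3.2820, 1.1800]  P^-=[1.0950 -0.4122 -0.0405; -0.4122 1.4483 -0.1447; -0.0405 -0.1447 0.7278]  S=[1.8480 -0.6263 0.1616; -0.6263 1.9068 -0.2046; 0.1616 -0.2046 1.1381]  K=[0.6559 0.0503 -0.1604; -0.1401 0.6763 -0.0839; 0.0425 0.0170 0.6521]  nu=[-4.2419, 3.8969, -0.8084]  x^+=[-1.4592, 0.0157, 0.5385]  P^+=[0.3380 -0.0670 -0.0282; -0.0670 0.3862 0.0285; -0.0282 0.0285 0.2365]
step 2: x^-=[-1.3162, 0.1154, 0.6174]  P^-=[0.5467 -0.2109 -0.0084; -0.2109 0.7194 -0.0506; -0.0084 -0.0506 0.3210]  S=[1.1910 -0.3482 0.0829; -0.3482 1.2238 -0.0596; 0.0829 -0.0596 0.6998]  K=[0.4997 0.0183 -0.1020; -0.1312 0.5241 -0.0908; 0.0378 -0.0010 0.4623]  nu=[1.3853, -1.6460, -4.4011]  x^+=[-0.2052, -0.5295, -1.3634]  P^+=[0.2562 -0.0613 -0.0161; -0.0613 0.3013 0.0121; -0.0161 0.0121 0.1667]
step 3: x^-=[-0.2158, -0.3340, -1.2363]  P^-=[0.4694 -0.1729 0.0017; -0.1729 0.5995 -0.0480; 0.0017 -0.0480 0.2572]  S=[1.0980 -0.2990 0.0765; -0.2990 1.1121 -0.0485; 0.0765 -0.0485 0.6328]  K=[0.4651 0.0166 -0.0843; -0.1237 0.4816 -0.0969; 0.0393 -0.0076 0.4085]  nu=[3.0904, 3.3869, 3.7356]  x^+=[0.9628, 0.5532, 0.3855]  P^+=[0.2376 -0.0568 -0.0113; -0.0568 0.2768 0.0062; -0.0113 0.0062 0.1469]
step 4: x^-=[0.8147, 0.4520, 0.2418]  P^-=[0.4506 -0.1598 0.0055; -0.1598 0.5646 -0.0489; 0.0055 -0.0489 0.2392]  S=[1.0747 -0.2827 0.0756; -0.2827 1.0801 -0.0470; 0.0756 -0.0470 0.6141]  K=[0.4563 0.0183 -0.0784; -0.1197 0.4680 -0.1002; 0.0405 -0.0104 0.3910]  nu=[0.7093, 0.9830, 2.1785]  x^+=[0.9855, 0.6087, 1.1123]  P^+=[0.2328 -0.0545 -0.0093; -0.0545 0.2686 0.0038; -0.0093 0.0038 0.1404]
step 5: x^-=[0.9026, 0.3701, 0.9318]  P^-=[0.4453 -0.1548 0.0071; -0.1548 0.5530 -0.0498; 0.0071 -0.0498 0.2334]  S=[1.0678 -0.2767 0.0755; -0.2767 1.0695 -0.0471; 0.0755 -0.0471 0.6082]  K=[0.4538 0.0194 -0.0763; -0.1179 0.4633 -0.1019; 0.0411 -0.0116 0.3851]  nu=[2.8381, 0.4537, -0.7026]  x^+=[2.2531, 0.3172, 0.7728]  P^+=[0.2314 -0.0535 -0.0085; -0.0535 0.2658 0.0029; -0.0085 0.0029 0.1382]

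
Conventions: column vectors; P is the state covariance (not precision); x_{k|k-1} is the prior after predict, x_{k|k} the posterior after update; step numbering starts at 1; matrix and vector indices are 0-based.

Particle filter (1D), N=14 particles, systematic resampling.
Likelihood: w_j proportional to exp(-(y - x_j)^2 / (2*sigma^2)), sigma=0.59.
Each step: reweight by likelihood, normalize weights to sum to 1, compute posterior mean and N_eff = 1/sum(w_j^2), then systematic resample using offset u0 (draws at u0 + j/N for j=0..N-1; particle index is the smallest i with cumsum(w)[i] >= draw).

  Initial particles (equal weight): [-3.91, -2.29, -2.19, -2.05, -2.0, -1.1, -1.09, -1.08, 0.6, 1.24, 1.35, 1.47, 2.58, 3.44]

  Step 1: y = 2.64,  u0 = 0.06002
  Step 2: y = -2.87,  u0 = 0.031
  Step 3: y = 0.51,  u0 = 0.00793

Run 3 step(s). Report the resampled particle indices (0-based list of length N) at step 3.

step 1: w=[0.0000, 0.0000, 0.0000, 0.0000, 0.0000, 0.0000, 0.0000, 0.0000, 0.0015, 0.0355, 0.0543, 0.0829, 0.5895, 0.2363]  mean=2.5739  Neff=2.4130  idx=[10, 11, 12, 12, 12, 12, 12, 12, 12, 12, 13, 13, 13, 13]
step 2: w=[0.8139, 0.1861, 0.0000, 0.0000, 0.0000, 0.0000, 0.0000, 0.0000, 0.0000, 0.0000, 0.0000, 0.0000, 0.0000, 0.0000]  mean=1.3723  Neff=1.4346  idx=[0, 0, 0, 0, 0, 0, 0, 0, 0, 0, 0, 1, 1, 1]
step 3: w=[0.0758, 0.0758, 0.0758, 0.0758, 0.0758, 0.0758, 0.0758, 0.0758, 0.0758, 0.0758, 0.0758, 0.0556, 0.0556, 0.0556]  mean=1.3700  Neff=13.8138  idx=[0, 1, 1, 2, 3, 4, 5, 6, 7, 8, 9, 10, 11, 12]

resampled_idx = [0, 1, 1, 2, 3, 4, 5, 6, 7, 8, 9, 10, 11, 12]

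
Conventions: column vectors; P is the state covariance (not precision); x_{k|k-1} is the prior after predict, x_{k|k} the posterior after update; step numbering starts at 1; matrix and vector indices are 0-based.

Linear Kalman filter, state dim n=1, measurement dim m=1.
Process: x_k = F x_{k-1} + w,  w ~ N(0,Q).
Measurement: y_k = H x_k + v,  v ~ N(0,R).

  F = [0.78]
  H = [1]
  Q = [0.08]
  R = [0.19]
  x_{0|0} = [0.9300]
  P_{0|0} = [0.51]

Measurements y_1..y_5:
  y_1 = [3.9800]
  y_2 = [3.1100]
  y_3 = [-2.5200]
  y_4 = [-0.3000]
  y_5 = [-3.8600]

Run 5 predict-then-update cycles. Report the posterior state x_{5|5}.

step 1: x^-=[0.7254]  P^-=[0.3903]  S=[0.5803]  K=[0.6726]  nu=[3.2546]  x^+=[2.9144]  P^+=[0.1278]
step 2: x^-=[2.2732]  P^-=[0.1577]  S=[0.3477]  K=[0.4536]  nu=[0.8368]  x^+=[2.6528]  P^+=[0.0862]
step 3: x^-=[2.0692]  P^-=[0.1324]  S=[0.3224]  K=[0.4107]  nu=[-4.5892]  x^+=[0.1842]  P^+=[0.0780]
step 4: x^-=[0.1437]  P^-=[0.1275]  S=[0.3175]  K=[0.4015]  nu=[-0.4437]  x^+=[-0.0345]  P^+=[0.0763]
step 5: x^-=[-0.0269]  P^-=[0.1264]  S=[0.3164]  K=[0.3995]  nu=[-3.8331]  x^+=[-1.5583]  P^+=[0.0759]

x_post = [-1.5583]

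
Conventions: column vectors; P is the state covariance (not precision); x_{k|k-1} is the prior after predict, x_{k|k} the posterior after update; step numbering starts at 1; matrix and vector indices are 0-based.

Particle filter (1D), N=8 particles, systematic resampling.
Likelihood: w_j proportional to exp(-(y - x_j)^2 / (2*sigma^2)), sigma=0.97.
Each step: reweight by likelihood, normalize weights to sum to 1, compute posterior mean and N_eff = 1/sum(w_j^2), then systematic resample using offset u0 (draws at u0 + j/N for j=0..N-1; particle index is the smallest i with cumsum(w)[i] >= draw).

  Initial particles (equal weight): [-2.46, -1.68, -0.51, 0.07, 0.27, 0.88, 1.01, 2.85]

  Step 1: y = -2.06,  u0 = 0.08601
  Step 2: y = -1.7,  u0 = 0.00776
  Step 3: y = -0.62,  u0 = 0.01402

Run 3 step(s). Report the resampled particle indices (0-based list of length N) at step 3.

resampled_idx = [0, 2, 3, 4, 5, 5, 6, 7]

step 1: w=[0.4018, 0.4051, 0.1220, 0.0393, 0.0244, 0.0044, 0.0029, 0.0000]  mean=-1.7151  Neff=2.9186  idx=[0, 0, 0, 1, 1, 1, 2, 3]
step 2: w=[0.1254, 0.1254, 0.1254, 0.1704, 0.1704, 0.1704, 0.0803, 0.0323]  mean=-1.8230  Neff=7.0528  idx=[0, 1, 2, 3, 3, 4, 5, 5]
step 3: w=[0.0509, 0.0509, 0.0509, 0.1694, 0.1694, 0.1694, 0.1694, 0.1694]  mean=-1.7992  Neff=6.6079  idx=[0, 2, 3, 4, 5, 5, 6, 7]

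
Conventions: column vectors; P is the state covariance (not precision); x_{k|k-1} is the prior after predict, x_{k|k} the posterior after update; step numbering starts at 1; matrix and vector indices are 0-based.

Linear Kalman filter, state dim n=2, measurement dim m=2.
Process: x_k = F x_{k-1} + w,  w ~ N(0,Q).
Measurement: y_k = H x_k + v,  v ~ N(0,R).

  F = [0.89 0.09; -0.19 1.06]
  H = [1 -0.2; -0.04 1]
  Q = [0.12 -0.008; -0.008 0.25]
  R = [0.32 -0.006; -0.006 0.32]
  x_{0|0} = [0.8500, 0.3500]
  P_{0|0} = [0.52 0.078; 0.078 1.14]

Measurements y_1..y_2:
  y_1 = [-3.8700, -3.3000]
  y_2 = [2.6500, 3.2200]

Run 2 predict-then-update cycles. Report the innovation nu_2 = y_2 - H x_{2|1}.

innov = [4.6797, 5.3724]

step 1: x^-=[0.7880, 0.2095]  P^-=[0.5536 0.0851; 0.0851 1.5183]  S=[0.9003 -0.2460; -0.2460 1.8323]  K=[0.6285 0.1187; -0.0175 0.8244]  nu=[-4.6161, -3.4780]  x^+=[-2.5260, -2.5770]  P^+=[0.2089 0.0426; 0.0426 0.2656]
step 2: x^-=[-2.4801, -2.2517]  P^-=[0.2945 0.0215; 0.0215 0.5388]  S=[0.6274 -0.1039; -0.1039 0.8576]  K=[0.4738 0.0687; -0.0344 0.6231]  nu=[4.6797, 5.3724]  x^+=[0.1065, 0.9354]  P^+=[0.1563 0.0254; 0.0254 0.2006]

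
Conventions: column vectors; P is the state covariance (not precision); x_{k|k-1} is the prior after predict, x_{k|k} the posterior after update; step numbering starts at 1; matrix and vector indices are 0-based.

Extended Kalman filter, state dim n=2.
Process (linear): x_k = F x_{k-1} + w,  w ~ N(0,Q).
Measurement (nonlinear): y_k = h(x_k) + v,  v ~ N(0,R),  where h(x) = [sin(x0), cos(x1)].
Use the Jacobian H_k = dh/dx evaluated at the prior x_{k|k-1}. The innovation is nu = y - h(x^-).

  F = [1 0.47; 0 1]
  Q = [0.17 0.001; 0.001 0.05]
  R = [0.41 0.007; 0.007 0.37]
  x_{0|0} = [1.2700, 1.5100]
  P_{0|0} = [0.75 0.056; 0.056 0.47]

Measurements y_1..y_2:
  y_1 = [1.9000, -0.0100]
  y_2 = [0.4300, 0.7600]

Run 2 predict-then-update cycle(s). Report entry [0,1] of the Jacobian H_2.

H_jac[0,1] = 0.0000

step 1: x^-=[1.9797, 1.5100]  P^-=[1.0765 0.2779; 0.2779 0.5200]  H_jac=[-0.3976 0.0000; 0.0000 -0.9982]  S=[0.5802 0.1173; 0.1173 0.8881]  K=[-0.6931 -0.2208; -0.0743 -0.5746]  nu=[0.9824, -0.0708]  x^+=[1.3144, 1.4777]  P^+=[0.7186 0.0867; 0.0867 0.2135]
step 2: x^-=[2.0089, 1.4777]  P^-=[1.0173 0.1881; 0.1881 0.2635]  H_jac=[-0.4242 0.0000; 0.0000 -0.9957]  S=[0.5931 0.0864; 0.0864 0.6313]  K=[-0.6984 -0.2010; -0.0755 -0.4053]  nu=[-0.4755, 0.6670]  x^+=[2.2070, 1.2432]  P^+=[0.6782 0.0796; 0.0796 0.1512]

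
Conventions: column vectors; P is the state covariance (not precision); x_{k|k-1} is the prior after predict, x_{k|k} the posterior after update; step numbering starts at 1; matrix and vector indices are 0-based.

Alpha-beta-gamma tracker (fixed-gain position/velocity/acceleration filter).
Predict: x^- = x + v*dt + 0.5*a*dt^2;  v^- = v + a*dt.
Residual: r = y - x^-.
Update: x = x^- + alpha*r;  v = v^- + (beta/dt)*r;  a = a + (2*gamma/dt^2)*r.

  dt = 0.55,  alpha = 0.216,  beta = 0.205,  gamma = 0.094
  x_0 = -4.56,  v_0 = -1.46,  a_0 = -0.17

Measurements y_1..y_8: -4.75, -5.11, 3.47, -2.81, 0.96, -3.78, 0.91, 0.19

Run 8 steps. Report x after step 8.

x_post = 5.9384

step 1: x_pred=-5.3887  r=0.6387  x^+=-5.2508  v^+=-1.3154  a^+=0.2270
step 2: x_pred=-5.9399  r=0.8299  x^+=-5.7607  v^+=-0.8813  a^+=0.7427
step 3: x_pred=-6.1330  r=9.6030  x^+=-4.0588  v^+=3.1065  a^+=6.7109
step 4: x_pred=-1.3352  r=-1.4748  x^+=-1.6537  v^+=6.2478  a^+=5.7943
step 5: x_pred=2.6590  r=-1.6990  x^+=2.2920  v^+=8.8014  a^+=4.7384
step 6: x_pred=7.8494  r=-11.6294  x^+=5.3375  v^+=7.0729  a^+=-2.4891
step 7: x_pred=8.8511  r=-7.9411  x^+=7.1358  v^+=2.7440  a^+=-7.4245
step 8: x_pred=7.5221  r=-7.3321  x^+=5.9384  v^+=-4.0723  a^+=-11.9813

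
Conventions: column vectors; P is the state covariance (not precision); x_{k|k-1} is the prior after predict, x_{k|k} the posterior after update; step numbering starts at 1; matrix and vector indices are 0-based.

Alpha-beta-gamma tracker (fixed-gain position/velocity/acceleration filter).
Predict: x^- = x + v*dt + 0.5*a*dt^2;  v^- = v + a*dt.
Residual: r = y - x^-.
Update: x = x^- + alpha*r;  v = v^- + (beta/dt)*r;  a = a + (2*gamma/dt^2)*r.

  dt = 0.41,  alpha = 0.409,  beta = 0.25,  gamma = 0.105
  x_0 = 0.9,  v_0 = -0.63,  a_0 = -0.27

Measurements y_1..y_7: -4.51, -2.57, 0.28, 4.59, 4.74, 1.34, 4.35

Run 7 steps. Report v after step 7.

step 1: x_pred=0.6190  r=-5.1290  x^+=-1.4788  v^+=-3.8681  a^+=-6.6774
step 2: x_pred=-3.6259  r=1.0559  x^+=-3.1941  v^+=-5.9620  a^+=-5.3583
step 3: x_pred=-6.0889  r=6.3689  x^+=-3.4840  v^+=-4.2755  a^+=2.5980
step 4: x_pred=-5.0186  r=9.6086  x^+=-1.0887  v^+=2.6486  a^+=14.6016
step 5: x_pred=1.2245  r=3.5155  x^+=2.6623  v^+=10.7788  a^+=18.9933
step 6: x_pred=8.6781  r=-7.3381  x^+=5.6768  v^+=14.0917  a^+=9.8262
step 7: x_pred=12.2803  r=-7.9303  x^+=9.0368  v^+=13.2849  a^+=-0.0807

v_post = 13.2849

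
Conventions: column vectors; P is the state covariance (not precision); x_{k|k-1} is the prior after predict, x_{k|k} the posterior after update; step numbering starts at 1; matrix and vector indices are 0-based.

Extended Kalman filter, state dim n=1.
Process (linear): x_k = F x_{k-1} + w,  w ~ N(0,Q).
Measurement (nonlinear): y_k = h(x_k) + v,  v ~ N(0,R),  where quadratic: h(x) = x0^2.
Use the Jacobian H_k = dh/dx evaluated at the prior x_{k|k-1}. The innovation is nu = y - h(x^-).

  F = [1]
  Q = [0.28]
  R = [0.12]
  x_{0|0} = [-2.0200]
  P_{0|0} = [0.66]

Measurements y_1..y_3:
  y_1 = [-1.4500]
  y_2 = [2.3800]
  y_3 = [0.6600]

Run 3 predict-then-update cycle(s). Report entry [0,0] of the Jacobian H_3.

H_jac[0,0] = -3.6933

step 1: x^-=[-2.0200]  P^-=[0.9400]  H_jac=[-4.0400]  S=[15.4623]  K=[-0.2456]  nu=[-5.5304]  x^+=[-0.6617]  P^+=[0.0073]
step 2: x^-=[-0.6617]  P^-=[0.2873]  H_jac=[-1.3234]  S=[0.6232]  K=[-0.6101]  nu=[1.9421]  x^+=[-1.8466]  P^+=[0.0553]
step 3: x^-=[-1.8466]  P^-=[0.3353]  H_jac=[-3.6933]  S=[4.6939]  K=[-0.2638]  nu=[-2.7501]  x^+=[-1.1211]  P^+=[0.0086]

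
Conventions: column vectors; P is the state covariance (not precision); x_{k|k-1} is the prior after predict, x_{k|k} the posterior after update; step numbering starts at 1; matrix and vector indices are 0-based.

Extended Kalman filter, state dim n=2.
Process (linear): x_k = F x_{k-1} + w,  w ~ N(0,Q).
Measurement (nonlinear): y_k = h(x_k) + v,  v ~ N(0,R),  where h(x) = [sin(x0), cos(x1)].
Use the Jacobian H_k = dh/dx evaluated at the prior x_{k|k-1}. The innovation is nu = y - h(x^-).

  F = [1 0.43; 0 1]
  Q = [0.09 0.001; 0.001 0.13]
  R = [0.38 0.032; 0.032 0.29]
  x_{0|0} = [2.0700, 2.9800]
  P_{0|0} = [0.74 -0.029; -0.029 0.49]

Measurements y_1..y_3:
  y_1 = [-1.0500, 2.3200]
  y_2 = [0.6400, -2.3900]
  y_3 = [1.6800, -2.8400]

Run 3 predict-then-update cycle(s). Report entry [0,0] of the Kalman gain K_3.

step 1: x^-=[3.3514, 2.9800]  P^-=[0.8957 0.1827; 0.1827 0.6200]  H_jac=[-0.9781 0.0000; 0.0000 -0.1609]  S=[1.2368 0.0608; 0.0608 0.3060]  K=[-0.7105 0.0450; -0.1297 -0.3002]  nu=[-0.8417, 3.3070]  x^+=[4.0982, 2.0965]  P^+=[0.2746 0.0602; 0.0602 0.5669]
step 2: x^-=[4.9997, 2.0965]  P^-=[0.5212 0.3050; 0.3050 0.6969]  H_jac=[0.2834 0.0000; 0.0000 -0.8650]  S=[0.4219 -0.0428; -0.0428 0.8114]  K=[0.3189 -0.3083; 0.1303 -0.7360]  nu=[1.5990, -1.8882]  x^+=[6.0917, 3.6946]  P^+=[0.3928 0.0916; 0.0916 0.2420]
step 3: x^-=[7.6804, 3.6946]  P^-=[0.6062 0.1966; 0.1966 0.3720]  H_jac=[0.1727 0.0000; 0.0000 0.5252]  S=[0.3981 0.0498; 0.0498 0.3926]  K=[0.2338 0.2334; 0.0234 0.4946]  nu=[0.6950, -1.9890]  x^+=[7.3788, 2.7270]  P^+=[0.5577 0.1431; 0.1431 0.2745]

K[0,0] = 0.2338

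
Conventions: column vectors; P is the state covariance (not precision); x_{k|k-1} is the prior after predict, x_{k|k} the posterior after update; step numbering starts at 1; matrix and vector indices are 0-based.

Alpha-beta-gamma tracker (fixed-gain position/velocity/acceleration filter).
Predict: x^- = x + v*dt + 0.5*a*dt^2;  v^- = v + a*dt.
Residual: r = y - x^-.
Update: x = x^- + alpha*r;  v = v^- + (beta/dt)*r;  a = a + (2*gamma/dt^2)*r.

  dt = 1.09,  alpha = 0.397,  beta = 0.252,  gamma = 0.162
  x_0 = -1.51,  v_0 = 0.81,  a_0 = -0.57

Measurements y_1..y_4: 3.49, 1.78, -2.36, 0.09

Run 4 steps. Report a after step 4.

a_post = -1.8151

step 1: x_pred=-0.9657  r=4.4557  x^+=0.8032  v^+=1.2188  a^+=0.6451
step 2: x_pred=2.5149  r=-0.7349  x^+=2.2232  v^+=1.7521  a^+=0.4447
step 3: x_pred=4.3971  r=-6.7571  x^+=1.7145  v^+=0.6746  a^+=-1.3980
step 4: x_pred=1.6193  r=-1.5293  x^+=1.0122  v^+=-1.2028  a^+=-1.8151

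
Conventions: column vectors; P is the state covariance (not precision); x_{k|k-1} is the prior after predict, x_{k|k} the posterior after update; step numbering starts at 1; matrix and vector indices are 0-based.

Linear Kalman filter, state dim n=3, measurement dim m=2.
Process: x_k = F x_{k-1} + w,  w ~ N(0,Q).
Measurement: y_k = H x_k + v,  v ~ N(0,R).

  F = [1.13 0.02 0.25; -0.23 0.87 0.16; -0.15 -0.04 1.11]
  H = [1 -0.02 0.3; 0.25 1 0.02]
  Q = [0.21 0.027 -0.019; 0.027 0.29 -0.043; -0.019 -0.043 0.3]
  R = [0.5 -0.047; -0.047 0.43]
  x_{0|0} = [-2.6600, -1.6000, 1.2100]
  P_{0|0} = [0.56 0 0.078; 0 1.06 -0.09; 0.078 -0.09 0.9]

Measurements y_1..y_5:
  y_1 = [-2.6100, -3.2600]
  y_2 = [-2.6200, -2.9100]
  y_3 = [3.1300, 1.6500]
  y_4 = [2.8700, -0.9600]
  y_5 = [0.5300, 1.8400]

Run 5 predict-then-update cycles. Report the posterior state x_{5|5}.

x_post = [0.7381, 1.0942, 4.3297]

step 1: x^-=[-2.7353, -0.5866, 1.8061]  P^-=[1.0249 -0.0743 0.2288; -0.0743 1.1142 -0.0089; 0.2288 -0.0089 1.4052]  S=[1.7922 0.1405; 0.1405 1.5736]  K=[0.6060 0.0644; -0.1107 0.7060; 0.3617 0.0163]  nu=[-0.4283, -2.0257]  x^+=[-3.1253, -1.9694, 1.6182]  P^+=[0.3494 -0.0847 -0.1703; -0.0847 0.3298 0.0092; -0.1703 0.0092 1.1687]
step 2: x^-=[-3.1664, -0.7356, 2.3438]  P^-=[0.6293 -0.1132 0.0428; -0.1132 0.6370 0.2318; 0.0428 0.2318 1.8032]  S=[1.3192 0.0693; 0.0693 1.0602]  K=[0.4879 0.0106; -0.0734 0.5833; 0.4266 0.2349]  nu=[-0.1715, -1.4296]  x^+=[-3.2651, -1.5570, 1.9348]  P^+=[0.3144 -0.0921 -0.2427; -0.0921 0.2751 0.1118; -0.2427 0.1118 1.4907]
step 3: x^-=[-3.2370, -0.2941, 2.6997]  P^-=[0.5646 -0.0857 0.0516; -0.0857 0.6389 0.4092; 0.0516 0.4092 2.2140]  S=[1.2936 0.1369; 0.1369 1.0791]  K=[0.4503 -0.0048; -0.0432 0.5853; 0.5081 0.3678]  nu=[5.5512, 2.6993]  x^+=[-0.7505, 1.0461, 6.5132]  P^+=[0.3029 -0.0937 -0.2648; -0.0937 0.2738 0.1668; -0.2648 0.1668 1.6829]
step 4: x^-=[0.8012, 2.1249, 7.3004]  P^-=[0.5499 -0.0671 0.0808; -0.0671 0.6597 0.5021; 0.0808 0.5021 2.4529]  S=[1.3161 0.1833; 0.1833 1.1124]  K=[0.4383 -0.0075; -0.0290 0.5918; 0.5541 0.4223]  nu=[-0.0788, -3.4312]  x^+=[0.7925, 0.0967, 5.8076]  P^+=[0.2982 -0.0930 -0.2685; -0.0930 0.2753 0.1874; -0.2685 0.1874 1.7647]
step 5: x^-=[2.3494, 0.8310, 6.3237]  P^-=[0.5472 -0.0579 0.1000; -0.0579 0.6685 0.5371; 0.1000 0.5371 2.5530]  S=[1.3331 0.2046; 0.2046 1.1273]  K=[0.4349 -0.0072; -0.0237 0.5940; 0.5740 0.4398]  nu=[-3.6999, 0.2952]  x^+=[0.7381, 1.0942, 4.3297]  P^+=[0.2962 -0.0922 -0.2675; -0.0922 0.2757 0.1932; -0.2675 0.1932 1.7924]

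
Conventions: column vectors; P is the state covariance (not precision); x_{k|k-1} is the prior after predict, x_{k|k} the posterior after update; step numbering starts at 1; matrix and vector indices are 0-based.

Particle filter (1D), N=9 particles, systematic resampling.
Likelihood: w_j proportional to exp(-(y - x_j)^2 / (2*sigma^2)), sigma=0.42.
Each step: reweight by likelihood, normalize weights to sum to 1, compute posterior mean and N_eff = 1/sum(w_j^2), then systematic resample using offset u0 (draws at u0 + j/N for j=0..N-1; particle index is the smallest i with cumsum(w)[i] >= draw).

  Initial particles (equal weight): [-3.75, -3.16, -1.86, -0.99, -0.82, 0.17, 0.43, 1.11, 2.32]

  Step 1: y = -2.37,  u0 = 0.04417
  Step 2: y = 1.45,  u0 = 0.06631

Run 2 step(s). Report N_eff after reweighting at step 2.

step 1: w=[0.0069, 0.2587, 0.7259, 0.0069, 0.0017, 0.0000, 0.0000, 0.0000, 0.0000]  mean=-2.2016  Neff=1.6837  idx=[1, 1, 2, 2, 2, 2, 2, 2, 2]
step 2: w=[0.0000, 0.0000, 0.1429, 0.1429, 0.1429, 0.1429, 0.1429, 0.1429, 0.1429]  mean=-1.8600  Neff=7.0000  idx=[2, 3, 4, 4, 5, 6, 7, 7, 8]

N_eff = 7.0000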